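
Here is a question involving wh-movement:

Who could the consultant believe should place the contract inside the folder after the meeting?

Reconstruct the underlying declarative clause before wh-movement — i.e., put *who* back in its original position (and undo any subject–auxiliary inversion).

'who' is the subject of the clause embedded under 'believe'. Wh-movement fronts it, leaving a gap right after 'believe':
Who could the consultant believe ___ should place the contract inside the folder after the meeting?

The consultant could believe who should place the contract inside the folder after the meeting.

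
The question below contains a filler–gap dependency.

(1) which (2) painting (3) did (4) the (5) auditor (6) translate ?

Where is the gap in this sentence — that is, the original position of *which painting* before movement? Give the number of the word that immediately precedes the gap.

6

Before movement: The auditor did translate which painting.
'which painting' is the direct object of 'translate'. Wh-movement fronts it, leaving a gap right after 'translate':
Which painting did the auditor translate ___?
'translate' is word 6.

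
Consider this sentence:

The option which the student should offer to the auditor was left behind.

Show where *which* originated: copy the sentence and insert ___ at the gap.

The option which the student should offer ___ to the auditor was left behind.

The filler 'which' is interpreted as the direct object of 'offer'. The gap is right after 'offer'.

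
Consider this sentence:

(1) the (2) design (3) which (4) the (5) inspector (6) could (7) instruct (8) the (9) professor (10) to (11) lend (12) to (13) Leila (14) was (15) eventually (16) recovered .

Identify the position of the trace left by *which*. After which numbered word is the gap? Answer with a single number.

11

The filler 'which' is interpreted as the direct object of 'lend'. Wh-movement fronts it, leaving a gap right after 'lend':
The design which the inspector could instruct the professor to lend ___ to Leila was eventually recovered.
'lend' is word 11.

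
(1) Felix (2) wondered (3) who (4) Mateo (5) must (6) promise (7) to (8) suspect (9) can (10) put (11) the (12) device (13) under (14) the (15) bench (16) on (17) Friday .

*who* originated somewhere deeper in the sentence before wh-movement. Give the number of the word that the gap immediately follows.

8

Before movement: Mateo must promise to suspect who can put the device under the bench on Friday.
'who' is the subject of the clause embedded under 'suspect'. Wh-movement fronts it, leaving a gap right after 'suspect':
Felix wondered who Mateo must promise to suspect ___ can put the device under the bench on Friday.
'suspect' is word 8.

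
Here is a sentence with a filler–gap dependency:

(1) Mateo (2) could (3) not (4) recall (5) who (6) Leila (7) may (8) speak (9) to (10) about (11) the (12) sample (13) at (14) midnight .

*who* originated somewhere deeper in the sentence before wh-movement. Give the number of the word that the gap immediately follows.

9

Underlying clause: Leila may speak to who about the sample at midnight.
'who' functions as the object of the preposition 'to'. Fronting leaves a gap immediately after 'to':
Mateo could not recall who Leila may speak to ___ about the sample at midnight.
'to' is word 9.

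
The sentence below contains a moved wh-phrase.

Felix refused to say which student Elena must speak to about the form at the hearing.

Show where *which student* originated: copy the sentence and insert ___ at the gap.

Pre-movement form: Elena must speak to which student about the form at the hearing.
'which student' is the object of the preposition 'to'. The gap is right after 'to'.

Felix refused to say which student Elena must speak to ___ about the form at the hearing.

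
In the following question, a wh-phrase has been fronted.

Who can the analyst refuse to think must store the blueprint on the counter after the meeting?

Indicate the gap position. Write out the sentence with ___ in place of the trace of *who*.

Before movement: The analyst can refuse to think who must store the blueprint on the counter after the meeting.
'who' is the subject of the clause embedded under 'think'. The gap is right after 'think'.

Who can the analyst refuse to think ___ must store the blueprint on the counter after the meeting?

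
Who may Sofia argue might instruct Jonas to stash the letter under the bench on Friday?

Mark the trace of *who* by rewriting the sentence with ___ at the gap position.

Who may Sofia argue ___ might instruct Jonas to stash the letter under the bench on Friday?

Pre-movement form: Sofia may argue who might instruct Jonas to stash the letter under the bench on Friday.
'who' is the subject of the clause embedded under 'argue'. The gap is right after 'argue'.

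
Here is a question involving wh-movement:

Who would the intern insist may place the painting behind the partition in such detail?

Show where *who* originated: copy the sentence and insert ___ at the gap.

Underlying clause: The intern would insist who may place the painting behind the partition in such detail.
The filler 'who' is interpreted as the subject of the clause embedded under 'insist'. The gap is right after 'insist'.

Who would the intern insist ___ may place the painting behind the partition in such detail?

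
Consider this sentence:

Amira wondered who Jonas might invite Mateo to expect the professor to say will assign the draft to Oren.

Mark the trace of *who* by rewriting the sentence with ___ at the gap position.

Amira wondered who Jonas might invite Mateo to expect the professor to say ___ will assign the draft to Oren.

In situ: Jonas might invite Mateo to expect the professor to say who will assign the draft to Oren.
'who' functions as the subject of the clause embedded under 'say'. The gap is right after 'say'.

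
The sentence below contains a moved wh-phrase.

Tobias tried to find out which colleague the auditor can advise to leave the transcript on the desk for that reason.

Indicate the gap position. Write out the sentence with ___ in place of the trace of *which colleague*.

In situ: The auditor can advise which colleague to leave the transcript on the desk for that reason.
'which colleague' is the direct object of 'advise'. The gap is right after 'advise'.

Tobias tried to find out which colleague the auditor can advise ___ to leave the transcript on the desk for that reason.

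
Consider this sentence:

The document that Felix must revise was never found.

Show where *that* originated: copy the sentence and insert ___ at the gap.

'that' functions as the direct object of 'revise'. The gap is right after 'revise'.

The document that Felix must revise ___ was never found.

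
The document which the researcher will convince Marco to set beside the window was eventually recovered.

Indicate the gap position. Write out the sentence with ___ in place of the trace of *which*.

The document which the researcher will convince Marco to set ___ beside the window was eventually recovered.

'which' functions as the direct object of 'set'. The gap is right after 'set'.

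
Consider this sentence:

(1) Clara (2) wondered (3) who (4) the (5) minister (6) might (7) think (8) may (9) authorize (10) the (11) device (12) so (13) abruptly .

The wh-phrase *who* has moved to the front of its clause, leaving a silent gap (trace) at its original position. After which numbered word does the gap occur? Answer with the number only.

7

Underlying clause: The minister might think who may authorize the device so abruptly.
The filler 'who' is interpreted as the subject of the clause embedded under 'think'. Wh-movement fronts it, leaving a gap right after 'think':
Clara wondered who the minister might think ___ may authorize the device so abruptly.
'think' is word 7.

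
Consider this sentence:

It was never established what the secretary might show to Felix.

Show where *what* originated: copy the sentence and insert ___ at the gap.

It was never established what the secretary might show ___ to Felix.

Before movement: The secretary might show what to Felix.
'what' is the direct object of 'show'. The gap is right after 'show'.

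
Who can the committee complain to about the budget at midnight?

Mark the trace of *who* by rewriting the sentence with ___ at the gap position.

Underlying clause: The committee can complain to who about the budget at midnight.
'who' functions as the object of the preposition 'to'. The gap is right after 'to'.

Who can the committee complain to ___ about the budget at midnight?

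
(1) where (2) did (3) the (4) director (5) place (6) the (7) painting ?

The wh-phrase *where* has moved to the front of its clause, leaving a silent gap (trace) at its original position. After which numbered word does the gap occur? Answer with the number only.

Underlying clause: The director did place the painting where.
The filler 'where' is interpreted as the locative complement of 'place'. Fronting leaves a gap immediately after 'painting':
Where did the director place the painting ___?
'painting' is word 7.

7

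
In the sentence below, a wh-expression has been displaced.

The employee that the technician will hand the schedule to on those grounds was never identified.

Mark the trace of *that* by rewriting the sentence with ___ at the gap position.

'that' is the object of the preposition 'to' (recipient of 'hand'). The gap is right after 'to'.

The employee that the technician will hand the schedule to ___ on those grounds was never identified.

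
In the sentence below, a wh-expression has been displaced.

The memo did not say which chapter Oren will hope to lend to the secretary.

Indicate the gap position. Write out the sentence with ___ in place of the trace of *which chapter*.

The memo did not say which chapter Oren will hope to lend ___ to the secretary.

Pre-movement form: Oren will hope to lend which chapter to the secretary.
'which chapter' functions as the direct object of 'lend'. The gap is right after 'lend'.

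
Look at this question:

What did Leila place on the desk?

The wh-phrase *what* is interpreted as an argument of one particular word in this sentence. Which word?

place

Pre-movement form: Leila did place what on the desk.
'what' functions as the direct object of 'place'. Wh-movement fronts it, leaving a gap right after 'place':
What did Leila place ___ on the desk?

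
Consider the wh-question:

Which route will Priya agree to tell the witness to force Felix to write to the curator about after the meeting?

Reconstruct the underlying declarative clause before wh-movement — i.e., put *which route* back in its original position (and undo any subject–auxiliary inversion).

Priya will agree to tell the witness to force Felix to write to the curator about which route after the meeting.

'which route' is the object of the preposition 'about'. It moves to the left edge, and the trace sits right after 'about':
Which route will Priya agree to tell the witness to force Felix to write to the curator about ___ after the meeting?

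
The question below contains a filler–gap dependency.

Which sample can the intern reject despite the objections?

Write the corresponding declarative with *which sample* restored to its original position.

The filler 'which sample' is interpreted as the direct object of 'reject'. It moves to the left edge, and the trace sits right after 'reject':
Which sample can the intern reject ___ despite the objections?

The intern can reject which sample despite the objections.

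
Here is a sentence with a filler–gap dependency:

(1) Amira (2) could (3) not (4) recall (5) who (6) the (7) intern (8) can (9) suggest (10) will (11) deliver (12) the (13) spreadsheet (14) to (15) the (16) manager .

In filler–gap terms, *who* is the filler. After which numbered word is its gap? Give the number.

9

Before movement: The intern can suggest who will deliver the spreadsheet to the manager.
'who' functions as the subject of the clause embedded under 'suggest'. Fronting leaves a gap immediately after 'suggest':
Amira could not recall who the intern can suggest ___ will deliver the spreadsheet to the manager.
'suggest' is word 9.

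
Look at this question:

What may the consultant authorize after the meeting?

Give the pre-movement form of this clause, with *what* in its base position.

The consultant may authorize what after the meeting.

The filler 'what' is interpreted as the direct object of 'authorize'. It moves to the left edge, and the trace sits right after 'authorize':
What may the consultant authorize ___ after the meeting?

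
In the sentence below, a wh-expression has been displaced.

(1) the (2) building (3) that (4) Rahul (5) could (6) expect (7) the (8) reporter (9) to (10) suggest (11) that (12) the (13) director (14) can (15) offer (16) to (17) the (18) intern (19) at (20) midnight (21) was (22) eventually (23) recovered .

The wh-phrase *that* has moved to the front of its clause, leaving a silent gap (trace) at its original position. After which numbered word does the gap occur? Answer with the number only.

15

'that' is the direct object of 'offer'. Wh-movement fronts it, leaving a gap right after 'offer':
The building that Rahul could expect the reporter to suggest that the director can offer ___ to the intern at midnight was eventually recovered.
'offer' is word 15.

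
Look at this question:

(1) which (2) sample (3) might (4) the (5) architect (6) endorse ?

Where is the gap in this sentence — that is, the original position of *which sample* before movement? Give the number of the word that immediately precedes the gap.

In situ: The architect might endorse which sample.
'which sample' functions as the direct object of 'endorse'. It moves to the left edge, and the trace sits right after 'endorse':
Which sample might the architect endorse ___?
'endorse' is word 6.

6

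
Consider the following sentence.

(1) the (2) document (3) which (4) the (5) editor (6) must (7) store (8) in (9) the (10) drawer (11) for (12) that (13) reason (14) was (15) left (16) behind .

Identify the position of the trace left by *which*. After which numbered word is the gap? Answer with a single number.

7

The filler 'which' is interpreted as the direct object of 'store'. Wh-movement fronts it, leaving a gap right after 'store':
The document which the editor must store ___ in the drawer for that reason was left behind.
'store' is word 7.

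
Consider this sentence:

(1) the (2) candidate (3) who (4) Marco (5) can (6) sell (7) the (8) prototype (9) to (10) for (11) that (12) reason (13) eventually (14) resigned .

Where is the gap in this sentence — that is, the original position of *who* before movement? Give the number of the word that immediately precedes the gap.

9

The filler 'who' is interpreted as the object of the preposition 'to' (recipient of 'sell'). Wh-movement fronts it, leaving a gap right after 'to':
The candidate who Marco can sell the prototype to ___ for that reason eventually resigned.
'to' is word 9.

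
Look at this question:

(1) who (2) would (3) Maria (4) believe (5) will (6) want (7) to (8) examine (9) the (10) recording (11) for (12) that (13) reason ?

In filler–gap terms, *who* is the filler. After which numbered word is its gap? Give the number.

4

In situ: Maria would believe who will want to examine the recording for that reason.
'who' is the subject of the clause embedded under 'believe'. Fronting leaves a gap immediately after 'believe':
Who would Maria believe ___ will want to examine the recording for that reason?
'believe' is word 4.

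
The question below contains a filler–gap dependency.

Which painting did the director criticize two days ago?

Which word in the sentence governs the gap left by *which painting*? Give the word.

In situ: The director did criticize which painting two days ago.
The filler 'which painting' is interpreted as the direct object of 'criticize'. Wh-movement fronts it, leaving a gap right after 'criticize':
Which painting did the director criticize ___ two days ago?

criticize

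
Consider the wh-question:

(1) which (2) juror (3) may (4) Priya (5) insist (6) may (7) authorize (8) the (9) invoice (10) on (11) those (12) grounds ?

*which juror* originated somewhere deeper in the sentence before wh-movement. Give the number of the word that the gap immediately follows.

Before movement: Priya may insist which juror may authorize the invoice on those grounds.
The filler 'which juror' is interpreted as the subject of the clause embedded under 'insist'. It moves to the left edge, and the trace sits right after 'insist':
Which juror may Priya insist ___ may authorize the invoice on those grounds?
'insist' is word 5.

5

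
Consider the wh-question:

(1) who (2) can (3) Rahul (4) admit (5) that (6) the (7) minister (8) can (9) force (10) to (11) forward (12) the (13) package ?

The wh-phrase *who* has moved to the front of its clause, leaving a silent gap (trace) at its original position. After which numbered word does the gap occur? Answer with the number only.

Pre-movement form: Rahul can admit that the minister can force who to forward the package.
The filler 'who' is interpreted as the direct object of 'force'. It moves to the left edge, and the trace sits right after 'force':
Who can Rahul admit that the minister can force ___ to forward the package?
'force' is word 9.

9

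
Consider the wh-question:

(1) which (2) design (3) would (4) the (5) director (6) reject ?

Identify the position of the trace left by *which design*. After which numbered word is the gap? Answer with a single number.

Underlying clause: The director would reject which design.
The filler 'which design' is interpreted as the direct object of 'reject'. It moves to the left edge, and the trace sits right after 'reject':
Which design would the director reject ___?
'reject' is word 6.

6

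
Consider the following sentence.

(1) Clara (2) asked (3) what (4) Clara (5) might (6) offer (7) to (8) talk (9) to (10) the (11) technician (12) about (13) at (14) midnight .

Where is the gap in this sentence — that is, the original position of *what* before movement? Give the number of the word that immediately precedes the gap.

12

Pre-movement form: Clara might offer to talk to the technician about what at midnight.
'what' is the object of the preposition 'about'. It moves to the left edge, and the trace sits right after 'about':
Clara asked what Clara might offer to talk to the technician about ___ at midnight.
'about' is word 12.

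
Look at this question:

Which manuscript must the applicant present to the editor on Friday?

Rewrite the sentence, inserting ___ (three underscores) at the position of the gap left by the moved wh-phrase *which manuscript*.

In situ: The applicant must present which manuscript to the editor on Friday.
'which manuscript' is the direct object of 'present'. The gap is right after 'present'.

Which manuscript must the applicant present ___ to the editor on Friday?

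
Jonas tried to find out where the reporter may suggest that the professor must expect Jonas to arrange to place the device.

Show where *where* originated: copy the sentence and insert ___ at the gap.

Before movement: The reporter may suggest that the professor must expect Jonas to arrange to place the device where.
The filler 'where' is interpreted as the locative complement of 'place'. The gap is right after 'device'.

Jonas tried to find out where the reporter may suggest that the professor must expect Jonas to arrange to place the device ___.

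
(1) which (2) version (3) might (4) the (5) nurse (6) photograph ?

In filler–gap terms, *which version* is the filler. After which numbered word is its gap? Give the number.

6

Underlying clause: The nurse might photograph which version.
The filler 'which version' is interpreted as the direct object of 'photograph'. It moves to the left edge, and the trace sits right after 'photograph':
Which version might the nurse photograph ___?
'photograph' is word 6.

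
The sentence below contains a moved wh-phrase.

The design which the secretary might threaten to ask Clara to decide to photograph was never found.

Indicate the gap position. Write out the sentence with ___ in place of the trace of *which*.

The design which the secretary might threaten to ask Clara to decide to photograph ___ was never found.

The filler 'which' is interpreted as the direct object of 'photograph'. The gap is right after 'photograph'.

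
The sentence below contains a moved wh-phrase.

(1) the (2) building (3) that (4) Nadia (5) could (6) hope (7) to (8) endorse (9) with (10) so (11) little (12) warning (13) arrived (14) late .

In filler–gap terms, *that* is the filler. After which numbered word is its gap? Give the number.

'that' is the direct object of 'endorse'. Fronting leaves a gap immediately after 'endorse':
The building that Nadia could hope to endorse ___ with so little warning arrived late.
'endorse' is word 8.

8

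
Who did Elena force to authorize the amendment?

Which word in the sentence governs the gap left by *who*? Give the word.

force

Underlying clause: Elena did force who to authorize the amendment.
'who' is the direct object of 'force'. It moves to the left edge, and the trace sits right after 'force':
Who did Elena force ___ to authorize the amendment?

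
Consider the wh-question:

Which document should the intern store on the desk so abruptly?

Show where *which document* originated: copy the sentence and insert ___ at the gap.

In situ: The intern should store which document on the desk so abruptly.
'which document' functions as the direct object of 'store'. The gap is right after 'store'.

Which document should the intern store ___ on the desk so abruptly?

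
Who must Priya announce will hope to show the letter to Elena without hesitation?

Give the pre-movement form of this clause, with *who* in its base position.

Priya must announce who will hope to show the letter to Elena without hesitation.

'who' is the subject of the clause embedded under 'announce'. Wh-movement fronts it, leaving a gap right after 'announce':
Who must Priya announce ___ will hope to show the letter to Elena without hesitation?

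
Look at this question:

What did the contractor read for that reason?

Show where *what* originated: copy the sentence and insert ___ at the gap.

Pre-movement form: The contractor did read what for that reason.
'what' functions as the direct object of 'read'. The gap is right after 'read'.

What did the contractor read ___ for that reason?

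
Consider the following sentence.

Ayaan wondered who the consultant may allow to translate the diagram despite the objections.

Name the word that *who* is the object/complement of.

allow

Pre-movement form: The consultant may allow who to translate the diagram despite the objections.
'who' is the direct object of 'allow'. It moves to the left edge, and the trace sits right after 'allow':
Ayaan wondered who the consultant may allow ___ to translate the diagram despite the objections.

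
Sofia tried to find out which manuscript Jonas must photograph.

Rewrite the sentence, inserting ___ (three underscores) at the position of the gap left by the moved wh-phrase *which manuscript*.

Sofia tried to find out which manuscript Jonas must photograph ___.

Pre-movement form: Jonas must photograph which manuscript.
The filler 'which manuscript' is interpreted as the direct object of 'photograph'. The gap is right after 'photograph'.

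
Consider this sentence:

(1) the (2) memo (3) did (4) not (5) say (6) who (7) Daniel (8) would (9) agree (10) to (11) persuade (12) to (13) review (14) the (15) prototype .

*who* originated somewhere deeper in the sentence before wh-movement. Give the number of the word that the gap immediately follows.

In situ: Daniel would agree to persuade who to review the prototype.
The filler 'who' is interpreted as the direct object of 'persuade'. It moves to the left edge, and the trace sits right after 'persuade':
The memo did not say who Daniel would agree to persuade ___ to review the prototype.
'persuade' is word 11.

11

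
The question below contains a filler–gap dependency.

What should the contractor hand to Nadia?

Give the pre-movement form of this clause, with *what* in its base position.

The contractor should hand what to Nadia.

'what' functions as the direct object of 'hand'. It moves to the left edge, and the trace sits right after 'hand':
What should the contractor hand ___ to Nadia?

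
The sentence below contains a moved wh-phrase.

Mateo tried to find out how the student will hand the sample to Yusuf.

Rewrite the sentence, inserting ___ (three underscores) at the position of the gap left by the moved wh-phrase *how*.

Underlying clause: The student will hand the sample to Yusuf how.
'how' is the manner adjunct. The gap is right after 'Yusuf'.

Mateo tried to find out how the student will hand the sample to Yusuf ___.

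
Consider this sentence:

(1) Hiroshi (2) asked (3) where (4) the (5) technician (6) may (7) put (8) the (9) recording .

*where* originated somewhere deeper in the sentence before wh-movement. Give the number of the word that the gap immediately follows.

9

Underlying clause: The technician may put the recording where.
The filler 'where' is interpreted as the locative complement of 'put'. It moves to the left edge, and the trace sits right after 'recording':
Hiroshi asked where the technician may put the recording ___.
'recording' is word 9.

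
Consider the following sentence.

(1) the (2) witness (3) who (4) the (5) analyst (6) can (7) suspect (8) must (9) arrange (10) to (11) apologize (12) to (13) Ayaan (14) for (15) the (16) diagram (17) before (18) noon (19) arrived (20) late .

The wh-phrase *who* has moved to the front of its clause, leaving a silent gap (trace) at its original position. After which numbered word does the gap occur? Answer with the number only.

The filler 'who' is interpreted as the subject of the clause embedded under 'suspect'. Wh-movement fronts it, leaving a gap right after 'suspect':
The witness who the analyst can suspect ___ must arrange to apologize to Ayaan for the diagram before noon arrived late.
'suspect' is word 7.

7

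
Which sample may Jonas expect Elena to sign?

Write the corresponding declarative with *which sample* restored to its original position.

Jonas may expect Elena to sign which sample.

The filler 'which sample' is interpreted as the direct object of 'sign'. It moves to the left edge, and the trace sits right after 'sign':
Which sample may Jonas expect Elena to sign ___?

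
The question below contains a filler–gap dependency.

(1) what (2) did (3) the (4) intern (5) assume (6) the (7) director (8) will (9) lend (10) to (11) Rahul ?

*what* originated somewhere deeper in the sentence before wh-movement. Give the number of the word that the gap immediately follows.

Pre-movement form: The intern did assume the director will lend what to Rahul.
The filler 'what' is interpreted as the direct object of 'lend'. Fronting leaves a gap immediately after 'lend':
What did the intern assume the director will lend ___ to Rahul?
'lend' is word 9.

9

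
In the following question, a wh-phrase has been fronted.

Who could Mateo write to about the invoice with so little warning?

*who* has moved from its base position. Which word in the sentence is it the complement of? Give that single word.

In situ: Mateo could write to who about the invoice with so little warning.
'who' is the object of the preposition 'to'. Fronting leaves a gap immediately after 'to':
Who could Mateo write to ___ about the invoice with so little warning?

to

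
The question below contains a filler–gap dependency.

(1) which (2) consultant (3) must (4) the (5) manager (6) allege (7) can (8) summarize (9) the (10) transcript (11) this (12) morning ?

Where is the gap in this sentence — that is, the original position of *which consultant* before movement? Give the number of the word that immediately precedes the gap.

Before movement: The manager must allege which consultant can summarize the transcript this morning.
'which consultant' functions as the subject of the clause embedded under 'allege'. Wh-movement fronts it, leaving a gap right after 'allege':
Which consultant must the manager allege ___ can summarize the transcript this morning?
'allege' is word 6.

6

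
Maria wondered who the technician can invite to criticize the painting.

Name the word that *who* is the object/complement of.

invite

Pre-movement form: The technician can invite who to criticize the painting.
The filler 'who' is interpreted as the direct object of 'invite'. Fronting leaves a gap immediately after 'invite':
Maria wondered who the technician can invite ___ to criticize the painting.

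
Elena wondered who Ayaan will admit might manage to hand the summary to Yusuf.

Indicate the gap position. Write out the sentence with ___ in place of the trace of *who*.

In situ: Ayaan will admit who might manage to hand the summary to Yusuf.
'who' is the subject of the clause embedded under 'admit'. The gap is right after 'admit'.

Elena wondered who Ayaan will admit ___ might manage to hand the summary to Yusuf.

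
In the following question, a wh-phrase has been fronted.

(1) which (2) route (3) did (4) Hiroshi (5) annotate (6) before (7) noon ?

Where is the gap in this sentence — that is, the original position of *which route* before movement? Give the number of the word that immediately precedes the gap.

Before movement: Hiroshi did annotate which route before noon.
'which route' is the direct object of 'annotate'. Fronting leaves a gap immediately after 'annotate':
Which route did Hiroshi annotate ___ before noon?
'annotate' is word 5.

5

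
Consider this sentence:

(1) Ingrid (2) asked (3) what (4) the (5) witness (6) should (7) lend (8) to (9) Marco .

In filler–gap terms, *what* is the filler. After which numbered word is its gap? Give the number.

Before movement: The witness should lend what to Marco.
'what' functions as the direct object of 'lend'. Fronting leaves a gap immediately after 'lend':
Ingrid asked what the witness should lend ___ to Marco.
'lend' is word 7.

7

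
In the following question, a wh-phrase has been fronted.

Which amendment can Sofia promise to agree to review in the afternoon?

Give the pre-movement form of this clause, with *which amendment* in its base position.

Sofia can promise to agree to review which amendment in the afternoon.

'which amendment' is the direct object of 'review'. It moves to the left edge, and the trace sits right after 'review':
Which amendment can Sofia promise to agree to review ___ in the afternoon?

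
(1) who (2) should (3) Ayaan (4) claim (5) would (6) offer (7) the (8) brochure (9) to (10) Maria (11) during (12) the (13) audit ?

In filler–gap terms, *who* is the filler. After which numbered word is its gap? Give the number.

4

Pre-movement form: Ayaan should claim who would offer the brochure to Maria during the audit.
The filler 'who' is interpreted as the subject of the clause embedded under 'claim'. It moves to the left edge, and the trace sits right after 'claim':
Who should Ayaan claim ___ would offer the brochure to Maria during the audit?
'claim' is word 4.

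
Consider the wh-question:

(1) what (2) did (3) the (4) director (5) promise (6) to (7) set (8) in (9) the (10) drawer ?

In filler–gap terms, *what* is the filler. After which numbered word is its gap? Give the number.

7

Before movement: The director did promise to set what in the drawer.
The filler 'what' is interpreted as the direct object of 'set'. Wh-movement fronts it, leaving a gap right after 'set':
What did the director promise to set ___ in the drawer?
'set' is word 7.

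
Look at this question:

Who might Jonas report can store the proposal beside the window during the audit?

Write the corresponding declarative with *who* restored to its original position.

'who' is the subject of the clause embedded under 'report'. Fronting leaves a gap immediately after 'report':
Who might Jonas report ___ can store the proposal beside the window during the audit?

Jonas might report who can store the proposal beside the window during the audit.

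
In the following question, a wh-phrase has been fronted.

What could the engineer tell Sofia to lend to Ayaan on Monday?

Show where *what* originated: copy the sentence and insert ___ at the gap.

Before movement: The engineer could tell Sofia to lend what to Ayaan on Monday.
'what' functions as the direct object of 'lend'. The gap is right after 'lend'.

What could the engineer tell Sofia to lend ___ to Ayaan on Monday?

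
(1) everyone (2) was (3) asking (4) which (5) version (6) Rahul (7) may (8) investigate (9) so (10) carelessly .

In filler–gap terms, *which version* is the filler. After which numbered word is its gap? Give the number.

8

Before movement: Rahul may investigate which version so carelessly.
'which version' is the direct object of 'investigate'. Wh-movement fronts it, leaving a gap right after 'investigate':
Everyone was asking which version Rahul may investigate ___ so carelessly.
'investigate' is word 8.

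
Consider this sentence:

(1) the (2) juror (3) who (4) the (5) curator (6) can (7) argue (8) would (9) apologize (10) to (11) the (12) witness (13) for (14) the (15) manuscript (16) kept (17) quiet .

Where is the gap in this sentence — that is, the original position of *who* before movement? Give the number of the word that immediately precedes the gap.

'who' functions as the subject of the clause embedded under 'argue'. Fronting leaves a gap immediately after 'argue':
The juror who the curator can argue ___ would apologize to the witness for the manuscript kept quiet.
'argue' is word 7.

7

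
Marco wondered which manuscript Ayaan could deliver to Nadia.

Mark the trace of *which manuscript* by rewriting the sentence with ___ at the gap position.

Marco wondered which manuscript Ayaan could deliver ___ to Nadia.

Underlying clause: Ayaan could deliver which manuscript to Nadia.
'which manuscript' is the direct object of 'deliver'. The gap is right after 'deliver'.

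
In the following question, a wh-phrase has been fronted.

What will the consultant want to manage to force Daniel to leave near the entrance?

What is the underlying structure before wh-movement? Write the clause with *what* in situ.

'what' functions as the direct object of 'leave'. Wh-movement fronts it, leaving a gap right after 'leave':
What will the consultant want to manage to force Daniel to leave ___ near the entrance?

The consultant will want to manage to force Daniel to leave what near the entrance.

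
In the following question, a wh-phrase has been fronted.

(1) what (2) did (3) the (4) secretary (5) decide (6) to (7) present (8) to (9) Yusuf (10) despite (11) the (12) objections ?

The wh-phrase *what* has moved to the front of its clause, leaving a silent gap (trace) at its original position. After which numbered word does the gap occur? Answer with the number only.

7

Pre-movement form: The secretary did decide to present what to Yusuf despite the objections.
'what' is the direct object of 'present'. Fronting leaves a gap immediately after 'present':
What did the secretary decide to present ___ to Yusuf despite the objections?
'present' is word 7.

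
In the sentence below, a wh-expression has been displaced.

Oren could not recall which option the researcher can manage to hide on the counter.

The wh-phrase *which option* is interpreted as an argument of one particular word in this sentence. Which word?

hide

Before movement: The researcher can manage to hide which option on the counter.
'which option' functions as the direct object of 'hide'. Wh-movement fronts it, leaving a gap right after 'hide':
Oren could not recall which option the researcher can manage to hide ___ on the counter.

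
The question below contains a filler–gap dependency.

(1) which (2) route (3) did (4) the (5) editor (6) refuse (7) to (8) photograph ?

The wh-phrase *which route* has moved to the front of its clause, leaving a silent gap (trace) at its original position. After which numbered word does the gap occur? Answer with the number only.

Underlying clause: The editor did refuse to photograph which route.
'which route' is the direct object of 'photograph'. It moves to the left edge, and the trace sits right after 'photograph':
Which route did the editor refuse to photograph ___?
'photograph' is word 8.

8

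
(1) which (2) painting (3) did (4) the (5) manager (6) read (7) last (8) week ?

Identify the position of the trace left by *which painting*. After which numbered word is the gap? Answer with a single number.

Before movement: The manager did read which painting last week.
'which painting' functions as the direct object of 'read'. Wh-movement fronts it, leaving a gap right after 'read':
Which painting did the manager read ___ last week?
'read' is word 6.

6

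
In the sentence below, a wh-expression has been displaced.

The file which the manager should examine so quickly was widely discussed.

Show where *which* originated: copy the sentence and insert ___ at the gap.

'which' functions as the direct object of 'examine'. The gap is right after 'examine'.

The file which the manager should examine ___ so quickly was widely discussed.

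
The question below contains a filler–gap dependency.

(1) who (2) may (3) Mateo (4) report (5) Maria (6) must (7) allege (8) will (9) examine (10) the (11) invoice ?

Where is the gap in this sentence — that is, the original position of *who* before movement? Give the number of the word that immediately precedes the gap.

Pre-movement form: Mateo may report Maria must allege who will examine the invoice.
'who' is the subject of the clause embedded under 'allege'. Fronting leaves a gap immediately after 'allege':
Who may Mateo report Maria must allege ___ will examine the invoice?
'allege' is word 7.

7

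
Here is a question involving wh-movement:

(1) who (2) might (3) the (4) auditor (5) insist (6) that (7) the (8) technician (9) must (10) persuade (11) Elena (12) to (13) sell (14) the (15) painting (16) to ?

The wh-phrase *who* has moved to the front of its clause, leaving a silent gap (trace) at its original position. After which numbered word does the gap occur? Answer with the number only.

Before movement: The auditor might insist that the technician must persuade Elena to sell the painting to who.
'who' functions as the object of the preposition 'to' (recipient of 'sell'). Wh-movement fronts it, leaving a gap right after 'to':
Who might the auditor insist that the technician must persuade Elena to sell the painting to ___?
'to' is word 16.

16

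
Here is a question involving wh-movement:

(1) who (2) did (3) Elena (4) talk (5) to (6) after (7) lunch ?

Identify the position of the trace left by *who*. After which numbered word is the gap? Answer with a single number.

5

Pre-movement form: Elena did talk to who after lunch.
The filler 'who' is interpreted as the object of the preposition 'to'. It moves to the left edge, and the trace sits right after 'to':
Who did Elena talk to ___ after lunch?
'to' is word 5.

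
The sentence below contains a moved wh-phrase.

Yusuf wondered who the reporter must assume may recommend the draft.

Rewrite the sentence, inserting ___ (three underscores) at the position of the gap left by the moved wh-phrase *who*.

Pre-movement form: The reporter must assume who may recommend the draft.
The filler 'who' is interpreted as the subject of the clause embedded under 'assume'. The gap is right after 'assume'.

Yusuf wondered who the reporter must assume ___ may recommend the draft.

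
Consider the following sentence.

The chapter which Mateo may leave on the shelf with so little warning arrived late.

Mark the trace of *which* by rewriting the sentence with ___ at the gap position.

'which' functions as the direct object of 'leave'. The gap is right after 'leave'.

The chapter which Mateo may leave ___ on the shelf with so little warning arrived late.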